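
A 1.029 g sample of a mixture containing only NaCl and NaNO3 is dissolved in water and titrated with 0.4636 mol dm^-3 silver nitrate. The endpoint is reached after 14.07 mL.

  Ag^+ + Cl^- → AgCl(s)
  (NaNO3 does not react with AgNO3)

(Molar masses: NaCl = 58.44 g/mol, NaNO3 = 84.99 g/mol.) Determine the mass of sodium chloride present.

n(AgNO3) = 0.01407 × 0.4636 = 6.523 × 10^-3 mol
Let x = n(NaCl), y = n(NaNO3).
Titrant: 1x = 6.523 × 10^-3;  mass: 58.44x + 84.99y = 1.029
Solving, x = 6.523 × 10^-3 mol, y = 7.622 × 10^-3 mol
mass of NaCl = 6.523 × 10^-3 × 58.44 = 0.3812 g

0.3812 g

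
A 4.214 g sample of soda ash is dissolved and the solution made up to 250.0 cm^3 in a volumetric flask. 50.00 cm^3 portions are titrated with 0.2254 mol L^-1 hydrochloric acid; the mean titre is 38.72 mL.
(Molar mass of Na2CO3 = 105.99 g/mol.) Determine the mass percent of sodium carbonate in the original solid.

54.88 %

Na2CO3 + 2 HCl → 2 NaCl + H2O + CO2
n(HCl) per titration = 0.03872 × 0.2254 = 8.727 × 10^-3 mol
From the 1:2 ratio, n(Na2CO3) in each aliquot = 1/2 × 8.727 × 10^-3 = 4.364 × 10^-3 mol
n(Na2CO3) in the whole flask = 4.364 × 10^-3 × 250.0/50.00 = 0.02182 mol
mass of Na2CO3 = 0.02182 × 105.99 = 2.313 g
% Na2CO3 = 2.313 / 4.214 × 100 = 54.88 %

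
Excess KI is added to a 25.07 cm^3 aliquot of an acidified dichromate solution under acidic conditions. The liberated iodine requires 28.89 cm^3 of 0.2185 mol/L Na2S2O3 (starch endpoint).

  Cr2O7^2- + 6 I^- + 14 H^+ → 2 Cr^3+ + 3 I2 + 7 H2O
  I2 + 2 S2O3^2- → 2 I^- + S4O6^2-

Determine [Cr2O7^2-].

0.04197 mol/L

n(S2O3^2-) = 0.02889 × 0.2185 = 6.312 × 10^-3 mol
n(I2) = n(S2O3^2-)/2 = 3.156 × 10^-3 mol
From the 1:3 ratio, n(Cr2O7^2-) in the aliquot = 1/3 × 3.156 × 10^-3 = 1.052 × 10^-3 mol
[Cr2O7^2-] = 1.052 × 10^-3 / 0.02507 = 0.04197 mol/L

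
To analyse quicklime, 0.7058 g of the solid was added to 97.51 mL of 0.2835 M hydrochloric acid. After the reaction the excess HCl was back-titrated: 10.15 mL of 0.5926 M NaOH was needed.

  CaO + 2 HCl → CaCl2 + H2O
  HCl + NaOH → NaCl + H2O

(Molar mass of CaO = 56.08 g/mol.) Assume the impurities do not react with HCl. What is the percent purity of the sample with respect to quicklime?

n(HCl) added = 0.09751 × 0.2835 = 0.02764 mol
n(NaOH) used in back-titration = 0.01015 × 0.5926 = 6.015 × 10^-3 mol
n(HCl) left over = 6.015 × 10^-3 mol (1:1 ratio)
n(HCl) consumed by analyte = 0.02764 − 6.015 × 10^-3 = 0.02163 mol
From the 1:2 ratio, n(CaO) = 1/2 × 0.02163 = 0.01081 mol
mass of CaO = 0.01081 × 56.08 = 0.6065 g
% CaO = 0.6065 / 0.7058 × 100 = 85.93 %

85.93 %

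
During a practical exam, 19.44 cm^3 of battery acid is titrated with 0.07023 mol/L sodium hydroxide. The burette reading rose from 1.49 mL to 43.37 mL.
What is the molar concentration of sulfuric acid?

0.07565 mol/L

H2SO4 + 2 NaOH → Na2SO4 + 2 H2O
n(NaOH) = 0.04188 L × 0.07023 mol/L = 2.941 × 10^-3 mol
From the 1:2 mole ratio, n(H2SO4) = 1/2 × 2.941 × 10^-3 = 1.471 × 10^-3 mol
[H2SO4] = 1.471 × 10^-3 mol / 0.01944 L = 0.07565 mol/L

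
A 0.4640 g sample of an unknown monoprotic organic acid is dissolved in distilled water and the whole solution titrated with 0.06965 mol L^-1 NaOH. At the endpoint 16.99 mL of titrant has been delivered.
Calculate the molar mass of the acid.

n(NaOH) = 0.01699 L × 0.06965 mol/L = 1.183 × 10^-3 mol
n(HA) = 1.183 × 10^-3 mol (1:1 ratio)
M = m / n = 0.4640 g / 1.183 × 10^-3 mol = 392.1 g/mol

392.1 g/mol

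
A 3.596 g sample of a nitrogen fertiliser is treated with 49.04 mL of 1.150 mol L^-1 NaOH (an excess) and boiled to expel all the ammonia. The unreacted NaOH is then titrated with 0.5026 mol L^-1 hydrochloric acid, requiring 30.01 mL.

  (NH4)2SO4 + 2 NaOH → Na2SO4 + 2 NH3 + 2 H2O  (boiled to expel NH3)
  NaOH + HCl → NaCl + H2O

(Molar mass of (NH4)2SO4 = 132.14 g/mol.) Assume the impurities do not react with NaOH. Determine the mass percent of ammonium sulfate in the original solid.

n(NaOH) added = 0.04904 × 1.150 = 0.05640 mol
n(HCl) used in back-titration = 0.03001 × 0.5026 = 0.01508 mol
n(NaOH) left over = 0.01508 mol (1:1 ratio)
n(NaOH) consumed by analyte = 0.05640 − 0.01508 = 0.04131 mol
From the 1:2 ratio, n((NH4)2SO4) = 1/2 × 0.04131 = 0.02066 mol
mass of (NH4)2SO4 = 0.02066 × 132.14 = 2.730 g
% (NH4)2SO4 = 2.730 / 3.596 × 100 = 75.91 %

75.91 %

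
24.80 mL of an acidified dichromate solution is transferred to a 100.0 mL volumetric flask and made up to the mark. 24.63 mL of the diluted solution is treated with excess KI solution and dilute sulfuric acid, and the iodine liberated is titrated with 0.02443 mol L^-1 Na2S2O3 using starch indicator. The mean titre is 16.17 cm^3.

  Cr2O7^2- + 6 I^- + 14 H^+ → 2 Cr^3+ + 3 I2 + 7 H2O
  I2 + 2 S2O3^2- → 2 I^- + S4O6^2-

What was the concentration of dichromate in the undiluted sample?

0.01078 mol/L

n(S2O3^2-) = 0.01617 × 0.02443 = 3.950 × 10^-4 mol
n(I2) = n(S2O3^2-)/2 = 1.975 × 10^-4 mol
From the 1:3 ratio, n(Cr2O7^2-) in the aliquot = 1/3 × 1.975 × 10^-4 = 6.584 × 10^-5 mol
[Cr2O7^2-]_dilute = 6.584 × 10^-5 / 0.02463 = 0.002673 mol/L
[Cr2O7^2-]_original = 0.002673 × 100.0/24.80 = 0.01078 mol/L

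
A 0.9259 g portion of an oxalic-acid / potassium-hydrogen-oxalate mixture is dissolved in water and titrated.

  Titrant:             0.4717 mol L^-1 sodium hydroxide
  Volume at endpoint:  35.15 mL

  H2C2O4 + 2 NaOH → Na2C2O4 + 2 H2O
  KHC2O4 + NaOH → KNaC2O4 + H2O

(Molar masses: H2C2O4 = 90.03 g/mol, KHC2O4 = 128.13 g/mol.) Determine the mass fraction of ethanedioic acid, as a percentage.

n(NaOH) = 0.03515 × 0.4717 = 0.01658 mol
Let x = n(H2C2O4), y = n(KHC2O4).
Titrant: 2x + 1y = 0.01658;  mass: 90.03x + 128.13y = 0.9259
Solving, x = 7.210 × 10^-3 mol, y = 2.160 × 10^-3 mol
mass of H2C2O4 = 7.210 × 10^-3 × 90.03 = 0.6491 g
% H2C2O4 = 0.6491 / 0.9259 × 100 = 70.11 %

70.11 %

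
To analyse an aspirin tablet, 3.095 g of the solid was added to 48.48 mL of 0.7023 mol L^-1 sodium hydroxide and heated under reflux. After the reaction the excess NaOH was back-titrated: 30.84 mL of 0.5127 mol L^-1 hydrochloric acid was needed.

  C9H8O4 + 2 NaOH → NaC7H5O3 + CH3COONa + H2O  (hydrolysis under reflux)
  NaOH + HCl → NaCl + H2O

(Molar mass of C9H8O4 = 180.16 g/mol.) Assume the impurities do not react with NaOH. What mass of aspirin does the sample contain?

1.643 g

n(NaOH) added = 0.04848 × 0.7023 = 0.03405 mol
n(HCl) used in back-titration = 0.03084 × 0.5127 = 0.01581 mol
n(NaOH) left over = 0.01581 mol (1:1 ratio)
n(NaOH) consumed by analyte = 0.03405 − 0.01581 = 0.01824 mol
From the 1:2 ratio, n(C9H8O4) = 1/2 × 0.01824 = 9.118 × 10^-3 mol
mass of C9H8O4 = 9.118 × 10^-3 × 180.16 = 1.643 g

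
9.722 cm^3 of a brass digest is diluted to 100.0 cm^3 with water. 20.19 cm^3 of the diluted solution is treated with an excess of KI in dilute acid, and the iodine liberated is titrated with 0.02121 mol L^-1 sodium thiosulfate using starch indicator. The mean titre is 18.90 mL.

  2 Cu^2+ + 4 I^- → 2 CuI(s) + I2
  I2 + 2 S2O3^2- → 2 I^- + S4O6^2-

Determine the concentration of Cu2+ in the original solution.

0.2042 mol/L

n(S2O3^2-) = 0.01890 × 0.02121 = 4.009 × 10^-4 mol
n(I2) = n(S2O3^2-)/2 = 2.004 × 10^-4 mol
From the 2:1 ratio, n(Cu2+) in the aliquot = 2/1 × 2.004 × 10^-4 = 4.009 × 10^-4 mol
[Cu2+]_dilute = 4.009 × 10^-4 / 0.02019 = 0.01985 mol/L
[Cu2+]_original = 0.01985 × 100.0/9.722 = 0.2042 mol/L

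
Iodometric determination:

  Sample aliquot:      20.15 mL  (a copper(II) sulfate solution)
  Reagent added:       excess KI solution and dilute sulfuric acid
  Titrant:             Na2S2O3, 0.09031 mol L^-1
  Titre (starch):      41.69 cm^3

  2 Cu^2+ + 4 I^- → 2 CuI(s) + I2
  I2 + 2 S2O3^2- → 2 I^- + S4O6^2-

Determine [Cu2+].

0.1868 mol/L

n(S2O3^2-) = 0.04169 × 0.09031 = 3.765 × 10^-3 mol
n(I2) = n(S2O3^2-)/2 = 1.883 × 10^-3 mol
From the 2:1 ratio, n(Cu2+) in the aliquot = 2/1 × 1.883 × 10^-3 = 3.765 × 10^-3 mol
[Cu2+] = 3.765 × 10^-3 / 0.02015 = 0.1868 mol/L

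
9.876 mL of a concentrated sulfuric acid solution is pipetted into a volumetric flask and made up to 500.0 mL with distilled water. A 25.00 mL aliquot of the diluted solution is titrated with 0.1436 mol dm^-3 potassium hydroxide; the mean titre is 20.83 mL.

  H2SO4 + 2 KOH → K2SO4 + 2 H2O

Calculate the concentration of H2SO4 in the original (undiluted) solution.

n(KOH) = 0.02083 × 0.1436 = 2.991 × 10^-3 mol
From the 1:2 ratio, n(H2SO4) in the aliquot = 1/2 × 2.991 × 10^-3 = 1.496 × 10^-3 mol
[H2SO4]_dilute = 1.496 × 10^-3 / 0.02500 = 0.05982 mol/L
Dilution factor = 500.0 / 9.876 = 50.63
[H2SO4]_stock = 0.05982 × 50.63 = 3.029 mol/L

3.029 mol/L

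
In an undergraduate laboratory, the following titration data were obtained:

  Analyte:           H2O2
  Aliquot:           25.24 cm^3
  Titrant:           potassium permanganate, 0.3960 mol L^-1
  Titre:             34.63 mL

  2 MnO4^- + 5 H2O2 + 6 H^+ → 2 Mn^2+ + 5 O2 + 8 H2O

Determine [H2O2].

1.358 mol/L

n(KMnO4) = 0.03463 L × 0.3960 mol/L = 0.01371 mol
From the 5:2 mole ratio, n(H2O2) = 5/2 × 0.01371 = 0.03428 mol
[H2O2] = 0.03428 mol / 0.02524 L = 1.358 mol/L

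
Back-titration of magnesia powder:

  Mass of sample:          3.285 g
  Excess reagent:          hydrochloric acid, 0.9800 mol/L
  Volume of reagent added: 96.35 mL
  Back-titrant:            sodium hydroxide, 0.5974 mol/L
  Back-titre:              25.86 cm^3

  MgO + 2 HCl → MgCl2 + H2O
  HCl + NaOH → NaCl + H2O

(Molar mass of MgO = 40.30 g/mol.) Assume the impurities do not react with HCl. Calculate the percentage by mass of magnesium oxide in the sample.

48.44 %

n(HCl) added = 0.09635 × 0.9800 = 0.09442 mol
n(NaOH) used in back-titration = 0.02586 × 0.5974 = 0.01545 mol
n(HCl) left over = 0.01545 mol (1:1 ratio)
n(HCl) consumed by analyte = 0.09442 − 0.01545 = 0.07897 mol
From the 1:2 ratio, n(MgO) = 1/2 × 0.07897 = 0.03949 mol
mass of MgO = 0.03949 × 40.30 = 1.591 g
% MgO = 1.591 / 3.285 × 100 = 48.44 %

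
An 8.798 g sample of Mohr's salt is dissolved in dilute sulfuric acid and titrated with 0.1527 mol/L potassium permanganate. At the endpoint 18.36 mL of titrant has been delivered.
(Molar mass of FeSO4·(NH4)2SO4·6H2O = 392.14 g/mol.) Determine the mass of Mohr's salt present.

5.497 g

MnO4^- + 5 Fe^2+ + 8 H^+ → Mn^2+ + 5 Fe^3+ + 4 H2O
n(KMnO4) = 0.01836 L × 0.1527 mol/L = 2.804 × 10^-3 mol
From the 5:1 ratio, n(FeSO4·(NH4)2SO4·6H2O) = 5/1 × 2.804 × 10^-3 = 0.01402 mol
mass of FeSO4·(NH4)2SO4·6H2O = 0.01402 × 392.14 g/mol = 5.497 g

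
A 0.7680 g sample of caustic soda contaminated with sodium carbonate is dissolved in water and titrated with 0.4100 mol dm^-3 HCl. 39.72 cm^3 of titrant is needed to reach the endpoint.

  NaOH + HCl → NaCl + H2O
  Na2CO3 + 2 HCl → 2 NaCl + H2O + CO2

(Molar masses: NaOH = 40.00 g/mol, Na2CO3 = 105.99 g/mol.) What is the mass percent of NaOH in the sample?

38.09 %

n(HCl) = 0.03972 × 0.4100 = 0.01629 mol
Let x = n(NaOH), y = n(Na2CO3).
Titrant: 1x + 2y = 0.01629;  mass: 40.00x + 105.99y = 0.7680
Solving, x = 7.313 × 10^-3 mol, y = 4.486 × 10^-3 mol
mass of NaOH = 7.313 × 10^-3 × 40.00 = 0.2925 g
% NaOH = 0.2925 / 0.7680 × 100 = 38.09 %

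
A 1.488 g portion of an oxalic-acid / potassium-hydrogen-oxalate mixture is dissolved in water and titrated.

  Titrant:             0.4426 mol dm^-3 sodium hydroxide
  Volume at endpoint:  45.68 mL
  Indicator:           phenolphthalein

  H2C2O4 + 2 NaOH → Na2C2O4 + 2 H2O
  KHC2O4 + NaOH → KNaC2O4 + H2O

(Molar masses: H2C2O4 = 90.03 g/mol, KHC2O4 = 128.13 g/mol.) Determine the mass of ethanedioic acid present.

0.5971 g

n(NaOH) = 0.04568 × 0.4426 = 0.02022 mol
Let x = n(H2C2O4), y = n(KHC2O4).
Titrant: 2x + 1y = 0.02022;  mass: 90.03x + 128.13y = 1.488
Solving, x = 6.633 × 10^-3 mol, y = 6.953 × 10^-3 mol
mass of H2C2O4 = 6.633 × 10^-3 × 90.03 = 0.5971 g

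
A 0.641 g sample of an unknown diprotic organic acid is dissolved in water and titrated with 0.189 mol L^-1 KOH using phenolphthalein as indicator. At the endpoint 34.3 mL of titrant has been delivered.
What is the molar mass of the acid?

n(KOH) = 0.0343 L × 0.189 mol/L = 6.48 × 10^-3 mol
From the 1:2 ratio, n(H2A) = 1/2 × 6.48 × 10^-3 = 3.24 × 10^-3 mol
M = m / n = 0.641 g / 3.24 × 10^-3 mol = 198 g/mol

198 g/mol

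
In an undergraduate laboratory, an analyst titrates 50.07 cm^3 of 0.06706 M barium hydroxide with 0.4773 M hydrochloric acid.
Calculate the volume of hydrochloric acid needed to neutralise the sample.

14.07 mL

Ba(OH)2 + 2 HCl → BaCl2 + 2 H2O
n(Ba(OH)2) = 0.05007 L × 0.06706 mol/L = 3.358 × 10^-3 mol
From the 2:1 stoichiometry, n(HCl) = 2/1 × 3.358 × 10^-3 = 6.715 × 10^-3 mol
V(HCl) = 6.715 × 10^-3 mol / 0.4773 mol/L = 0.01407 L = 14.07 mL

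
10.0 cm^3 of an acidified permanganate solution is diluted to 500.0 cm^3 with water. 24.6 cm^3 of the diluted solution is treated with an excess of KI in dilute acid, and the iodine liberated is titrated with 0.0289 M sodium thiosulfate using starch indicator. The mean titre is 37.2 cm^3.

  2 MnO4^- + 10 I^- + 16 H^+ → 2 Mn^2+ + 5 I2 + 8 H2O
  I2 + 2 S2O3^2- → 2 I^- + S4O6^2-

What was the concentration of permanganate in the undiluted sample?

0.437 M

n(S2O3^2-) = 0.0372 × 0.0289 = 1.08 × 10^-3 mol
n(I2) = n(S2O3^2-)/2 = 5.38 × 10^-4 mol
From the 2:5 ratio, n(MnO4^-) in the aliquot = 2/5 × 5.38 × 10^-4 = 2.15 × 10^-4 mol
[MnO4^-]_dilute = 2.15 × 10^-4 / 0.0246 = 0.00874 mol/L
[MnO4^-]_original = 0.00874 × 500.0/10.0 = 0.437 mol/L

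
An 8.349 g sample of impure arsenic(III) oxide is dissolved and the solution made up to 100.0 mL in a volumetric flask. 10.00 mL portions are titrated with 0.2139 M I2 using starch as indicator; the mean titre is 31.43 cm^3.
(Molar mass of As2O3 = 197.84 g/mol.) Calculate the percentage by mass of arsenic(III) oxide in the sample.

As2O3 + 2 I2 + 2 H2O → As2O5 + 4 HI
n(I2) per titration = 0.03143 × 0.2139 = 6.723 × 10^-3 mol
From the 1:2 ratio, n(As2O3) in each aliquot = 1/2 × 6.723 × 10^-3 = 3.361 × 10^-3 mol
n(As2O3) in the whole flask = 3.361 × 10^-3 × 100.0/10.00 = 0.03361 mol
mass of As2O3 = 0.03361 × 197.84 = 6.650 g
% As2O3 = 6.650 / 8.349 × 100 = 79.65 %

79.65 %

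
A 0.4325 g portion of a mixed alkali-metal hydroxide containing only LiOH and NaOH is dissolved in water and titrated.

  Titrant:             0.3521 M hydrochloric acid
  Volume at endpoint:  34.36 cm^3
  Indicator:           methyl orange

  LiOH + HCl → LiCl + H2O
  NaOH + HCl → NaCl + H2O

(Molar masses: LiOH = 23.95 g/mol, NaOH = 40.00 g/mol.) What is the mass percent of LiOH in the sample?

17.74 %

n(HCl) = 0.03436 × 0.3521 = 0.01210 mol
Let x = n(LiOH), y = n(NaOH).
Titrant: 1x + 1y = 0.01210;  mass: 23.95x + 40.00y = 0.4325
Solving, x = 3.204 × 10^-3 mol, y = 8.894 × 10^-3 mol
mass of LiOH = 3.204 × 10^-3 × 23.95 = 0.07674 g
% LiOH = 0.07674 / 0.4325 × 100 = 17.74 %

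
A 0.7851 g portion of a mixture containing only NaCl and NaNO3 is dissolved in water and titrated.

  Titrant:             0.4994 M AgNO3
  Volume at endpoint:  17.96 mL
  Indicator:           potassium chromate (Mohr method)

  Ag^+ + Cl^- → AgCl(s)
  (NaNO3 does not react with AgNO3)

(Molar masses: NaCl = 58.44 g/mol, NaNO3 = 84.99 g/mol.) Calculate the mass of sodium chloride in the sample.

n(AgNO3) = 0.01796 × 0.4994 = 8.969 × 10^-3 mol
Let x = n(NaCl), y = n(NaNO3).
Titrant: 1x = 8.969 × 10^-3;  mass: 58.44x + 84.99y = 0.7851
Solving, x = 8.969 × 10^-3 mol, y = 3.070 × 10^-3 mol
mass of NaCl = 8.969 × 10^-3 × 58.44 = 0.5242 g

0.5242 g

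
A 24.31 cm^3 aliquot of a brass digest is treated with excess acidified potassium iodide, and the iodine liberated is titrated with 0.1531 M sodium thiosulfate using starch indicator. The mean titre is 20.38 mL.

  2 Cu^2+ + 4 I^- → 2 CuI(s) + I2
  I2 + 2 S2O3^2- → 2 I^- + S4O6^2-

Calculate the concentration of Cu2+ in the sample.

0.1283 M

n(S2O3^2-) = 0.02038 × 0.1531 = 3.120 × 10^-3 mol
n(I2) = n(S2O3^2-)/2 = 1.560 × 10^-3 mol
From the 2:1 ratio, n(Cu2+) in the aliquot = 2/1 × 1.560 × 10^-3 = 3.120 × 10^-3 mol
[Cu2+] = 3.120 × 10^-3 / 0.02431 = 0.1283 mol/L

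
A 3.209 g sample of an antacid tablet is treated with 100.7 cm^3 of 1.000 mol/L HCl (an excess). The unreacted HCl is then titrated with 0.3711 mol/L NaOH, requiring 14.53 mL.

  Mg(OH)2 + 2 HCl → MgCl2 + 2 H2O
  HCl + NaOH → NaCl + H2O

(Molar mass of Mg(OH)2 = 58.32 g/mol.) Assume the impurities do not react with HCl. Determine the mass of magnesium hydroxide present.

2.779 g

n(HCl) added = 0.1007 × 1.000 = 0.1007 mol
n(NaOH) used in back-titration = 0.01453 × 0.3711 = 5.392 × 10^-3 mol
n(HCl) left over = 5.392 × 10^-3 mol (1:1 ratio)
n(HCl) consumed by analyte = 0.1007 − 5.392 × 10^-3 = 0.09531 mol
From the 1:2 ratio, n(Mg(OH)2) = 1/2 × 0.09531 = 0.04765 mol
mass of Mg(OH)2 = 0.04765 × 58.32 = 2.779 g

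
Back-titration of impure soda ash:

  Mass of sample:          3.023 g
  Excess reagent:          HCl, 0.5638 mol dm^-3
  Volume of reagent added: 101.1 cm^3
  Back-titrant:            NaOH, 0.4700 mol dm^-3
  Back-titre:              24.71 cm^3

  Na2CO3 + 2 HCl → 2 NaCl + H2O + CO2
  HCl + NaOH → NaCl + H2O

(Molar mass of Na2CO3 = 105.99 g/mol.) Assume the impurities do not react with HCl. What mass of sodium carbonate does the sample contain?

n(HCl) added = 0.1011 × 0.5638 = 0.05700 mol
n(NaOH) used in back-titration = 0.02471 × 0.4700 = 0.01161 mol
n(HCl) left over = 0.01161 mol (1:1 ratio)
n(HCl) consumed by analyte = 0.05700 − 0.01161 = 0.04539 mol
From the 1:2 ratio, n(Na2CO3) = 1/2 × 0.04539 = 0.02269 mol
mass of Na2CO3 = 0.02269 × 105.99 = 2.405 g

2.405 g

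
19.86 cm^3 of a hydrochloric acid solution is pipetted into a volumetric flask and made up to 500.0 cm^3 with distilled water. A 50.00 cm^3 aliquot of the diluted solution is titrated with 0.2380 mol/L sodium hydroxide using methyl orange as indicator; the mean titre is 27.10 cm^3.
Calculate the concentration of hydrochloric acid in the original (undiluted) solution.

HCl + NaOH → NaCl + H2O
n(NaOH) = 0.02710 × 0.2380 = 6.450 × 10^-3 mol
n(HCl) in the aliquot = 6.450 × 10^-3 mol (1:1 ratio)
[HCl]_dilute = 6.450 × 10^-3 / 0.05000 = 0.1290 mol/L
Dilution factor = 500.0 / 19.86 = 25.18
[HCl]_stock = 0.1290 × 25.18 = 3.248 mol/L

3.248 mol/L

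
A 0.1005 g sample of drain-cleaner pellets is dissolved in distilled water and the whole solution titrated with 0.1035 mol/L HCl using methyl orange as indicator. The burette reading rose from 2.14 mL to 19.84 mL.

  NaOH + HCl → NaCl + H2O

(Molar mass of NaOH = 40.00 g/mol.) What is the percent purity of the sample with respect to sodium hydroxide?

n(HCl) = 0.01770 L × 0.1035 mol/L = 1.832 × 10^-3 mol
n(NaOH) = 1.832 × 10^-3 mol (1:1 ratio)
mass of NaOH = 1.832 × 10^-3 × 40.00 g/mol = 0.07328 g
% NaOH = 0.07328 / 0.1005 × 100 = 72.91 %

72.91 %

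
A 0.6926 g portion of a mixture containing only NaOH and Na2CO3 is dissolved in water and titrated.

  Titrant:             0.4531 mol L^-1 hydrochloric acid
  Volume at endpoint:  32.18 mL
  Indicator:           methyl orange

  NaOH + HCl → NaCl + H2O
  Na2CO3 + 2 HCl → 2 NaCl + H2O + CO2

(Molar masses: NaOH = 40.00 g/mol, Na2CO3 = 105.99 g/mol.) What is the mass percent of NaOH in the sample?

35.60 %

n(HCl) = 0.03218 × 0.4531 = 0.01458 mol
Let x = n(NaOH), y = n(Na2CO3).
Titrant: 1x + 2y = 0.01458;  mass: 40.00x + 105.99y = 0.6926
Solving, x = 6.164 × 10^-3 mol, y = 4.208 × 10^-3 mol
mass of NaOH = 6.164 × 10^-3 × 40.00 = 0.2466 g
% NaOH = 0.2466 / 0.6926 × 100 = 35.60 %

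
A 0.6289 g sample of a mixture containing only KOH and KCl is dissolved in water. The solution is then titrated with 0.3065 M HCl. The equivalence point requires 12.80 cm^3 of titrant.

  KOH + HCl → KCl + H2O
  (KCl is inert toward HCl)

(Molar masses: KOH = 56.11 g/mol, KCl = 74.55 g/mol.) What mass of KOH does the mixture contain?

0.2201 g

n(HCl) = 0.01280 × 0.3065 = 3.923 × 10^-3 mol
Let x = n(KOH), y = n(KCl).
Titrant: 1x = 3.923 × 10^-3;  mass: 56.11x + 74.55y = 0.6289
Solving, x = 3.923 × 10^-3 mol, y = 5.483 × 10^-3 mol
mass of KOH = 3.923 × 10^-3 × 56.11 = 0.2201 g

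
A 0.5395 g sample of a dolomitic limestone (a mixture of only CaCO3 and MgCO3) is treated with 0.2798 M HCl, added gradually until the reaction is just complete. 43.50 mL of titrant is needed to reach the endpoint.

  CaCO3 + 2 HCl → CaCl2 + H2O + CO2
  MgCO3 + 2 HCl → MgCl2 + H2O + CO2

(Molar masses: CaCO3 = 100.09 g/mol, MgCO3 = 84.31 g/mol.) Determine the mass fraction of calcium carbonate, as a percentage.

31.06 %

n(HCl) = 0.04350 × 0.2798 = 0.01217 mol
Let x = n(CaCO3), y = n(MgCO3).
Titrant: 2x + 2y = 0.01217;  mass: 100.09x + 84.31y = 0.5395
Solving, x = 1.674 × 10^-3 mol, y = 4.411 × 10^-3 mol
mass of CaCO3 = 1.674 × 10^-3 × 100.09 = 0.1676 g
% CaCO3 = 0.1676 / 0.5395 × 100 = 31.06 %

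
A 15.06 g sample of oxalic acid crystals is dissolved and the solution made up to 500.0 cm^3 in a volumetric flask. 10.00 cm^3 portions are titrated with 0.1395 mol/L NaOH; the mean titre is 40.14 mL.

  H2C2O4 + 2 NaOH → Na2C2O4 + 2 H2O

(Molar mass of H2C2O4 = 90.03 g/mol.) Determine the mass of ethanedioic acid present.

12.60 g

n(NaOH) per titration = 0.04014 × 0.1395 = 5.600 × 10^-3 mol
From the 1:2 ratio, n(H2C2O4) in each aliquot = 1/2 × 5.600 × 10^-3 = 2.800 × 10^-3 mol
n(H2C2O4) in the whole flask = 2.800 × 10^-3 × 500.0/10.00 = 0.1400 mol
mass of H2C2O4 = 0.1400 × 90.03 = 12.60 g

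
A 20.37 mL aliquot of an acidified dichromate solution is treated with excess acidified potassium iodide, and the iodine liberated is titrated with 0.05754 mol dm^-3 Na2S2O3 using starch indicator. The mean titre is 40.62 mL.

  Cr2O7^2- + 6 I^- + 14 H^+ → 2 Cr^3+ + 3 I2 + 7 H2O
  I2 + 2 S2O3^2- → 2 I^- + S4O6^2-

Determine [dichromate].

0.01912 mol/L

n(S2O3^2-) = 0.04062 × 0.05754 = 2.337 × 10^-3 mol
n(I2) = n(S2O3^2-)/2 = 1.169 × 10^-3 mol
From the 1:3 ratio, n(Cr2O7^2-) in the aliquot = 1/3 × 1.169 × 10^-3 = 3.895 × 10^-4 mol
[Cr2O7^2-] = 3.895 × 10^-4 / 0.02037 = 0.01912 mol/L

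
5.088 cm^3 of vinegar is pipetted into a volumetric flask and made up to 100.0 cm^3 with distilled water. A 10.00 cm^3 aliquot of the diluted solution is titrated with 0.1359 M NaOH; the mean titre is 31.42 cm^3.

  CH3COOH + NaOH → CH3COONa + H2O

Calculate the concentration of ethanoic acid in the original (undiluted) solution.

n(NaOH) = 0.03142 × 0.1359 = 4.270 × 10^-3 mol
n(CH3COOH) in the aliquot = 4.270 × 10^-3 mol (1:1 ratio)
[CH3COOH]_dilute = 4.270 × 10^-3 / 0.01000 = 0.4270 mol/L
Dilution factor = 100.0 / 5.088 = 19.65
[CH3COOH]_stock = 0.4270 × 19.65 = 8.392 mol/L

8.392 M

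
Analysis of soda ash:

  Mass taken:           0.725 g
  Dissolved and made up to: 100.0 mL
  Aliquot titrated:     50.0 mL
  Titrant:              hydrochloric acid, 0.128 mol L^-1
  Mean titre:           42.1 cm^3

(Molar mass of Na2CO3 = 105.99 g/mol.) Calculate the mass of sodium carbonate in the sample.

Na2CO3 + 2 HCl → 2 NaCl + H2O + CO2
n(HCl) per titration = 0.0421 × 0.128 = 5.39 × 10^-3 mol
From the 1:2 ratio, n(Na2CO3) in each aliquot = 1/2 × 5.39 × 10^-3 = 2.69 × 10^-3 mol
n(Na2CO3) in the whole flask = 2.69 × 10^-3 × 100.0/50.0 = 5.39 × 10^-3 mol
mass of Na2CO3 = 5.39 × 10^-3 × 105.99 = 0.571 g

0.571 g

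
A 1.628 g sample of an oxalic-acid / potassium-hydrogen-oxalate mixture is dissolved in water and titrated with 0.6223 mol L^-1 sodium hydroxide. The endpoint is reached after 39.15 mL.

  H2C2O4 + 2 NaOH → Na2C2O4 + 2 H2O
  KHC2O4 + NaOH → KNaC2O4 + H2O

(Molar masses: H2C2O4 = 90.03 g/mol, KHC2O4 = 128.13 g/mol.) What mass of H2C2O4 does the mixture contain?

n(NaOH) = 0.03915 × 0.6223 = 0.02436 mol
Let x = n(H2C2O4), y = n(KHC2O4).
Titrant: 2x + 1y = 0.02436;  mass: 90.03x + 128.13y = 1.628
Solving, x = 8.985 × 10^-3 mol, y = 6.392 × 10^-3 mol
mass of H2C2O4 = 8.985 × 10^-3 × 90.03 = 0.8090 g

0.8090 g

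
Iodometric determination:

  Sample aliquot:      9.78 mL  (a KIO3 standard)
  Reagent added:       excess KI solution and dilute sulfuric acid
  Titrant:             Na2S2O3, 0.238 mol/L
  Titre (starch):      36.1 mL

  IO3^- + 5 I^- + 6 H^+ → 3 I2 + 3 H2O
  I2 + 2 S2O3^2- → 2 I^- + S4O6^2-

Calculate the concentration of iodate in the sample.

n(S2O3^2-) = 0.0361 × 0.238 = 8.59 × 10^-3 mol
n(I2) = n(S2O3^2-)/2 = 4.30 × 10^-3 mol
From the 1:3 ratio, n(IO3^-) in the aliquot = 1/3 × 4.30 × 10^-3 = 1.43 × 10^-3 mol
[IO3^-] = 1.43 × 10^-3 / 0.00978 = 0.146 mol/L

0.146 mol/L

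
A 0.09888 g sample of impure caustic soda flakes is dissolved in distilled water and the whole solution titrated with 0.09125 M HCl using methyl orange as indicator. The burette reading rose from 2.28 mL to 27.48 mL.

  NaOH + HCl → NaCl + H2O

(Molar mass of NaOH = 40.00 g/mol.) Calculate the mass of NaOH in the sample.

0.09198 g

n(HCl) = 0.02520 L × 0.09125 mol/L = 2.299 × 10^-3 mol
n(NaOH) = 2.299 × 10^-3 mol (1:1 ratio)
mass of NaOH = 2.299 × 10^-3 × 40.00 g/mol = 0.09198 g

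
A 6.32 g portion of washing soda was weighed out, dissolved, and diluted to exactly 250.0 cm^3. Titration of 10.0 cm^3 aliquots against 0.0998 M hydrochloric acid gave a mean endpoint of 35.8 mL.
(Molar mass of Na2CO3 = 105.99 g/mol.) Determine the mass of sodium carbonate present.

Na2CO3 + 2 HCl → 2 NaCl + H2O + CO2
n(HCl) per titration = 0.0358 × 0.0998 = 3.57 × 10^-3 mol
From the 1:2 ratio, n(Na2CO3) in each aliquot = 1/2 × 3.57 × 10^-3 = 1.79 × 10^-3 mol
n(Na2CO3) in the whole flask = 1.79 × 10^-3 × 250.0/10.0 = 0.0447 mol
mass of Na2CO3 = 0.0447 × 105.99 = 4.73 g

4.73 g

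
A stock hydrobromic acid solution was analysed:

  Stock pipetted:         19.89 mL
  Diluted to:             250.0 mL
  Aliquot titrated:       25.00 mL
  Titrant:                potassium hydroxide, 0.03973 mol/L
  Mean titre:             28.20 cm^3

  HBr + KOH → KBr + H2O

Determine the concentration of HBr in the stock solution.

0.5633 mol/L

n(KOH) = 0.02820 × 0.03973 = 1.120 × 10^-3 mol
n(HBr) in the aliquot = 1.120 × 10^-3 mol (1:1 ratio)
[HBr]_dilute = 1.120 × 10^-3 / 0.02500 = 0.04482 mol/L
Dilution factor = 250.0 / 19.89 = 12.57
[HBr]_stock = 0.04482 × 12.57 = 0.5633 mol/L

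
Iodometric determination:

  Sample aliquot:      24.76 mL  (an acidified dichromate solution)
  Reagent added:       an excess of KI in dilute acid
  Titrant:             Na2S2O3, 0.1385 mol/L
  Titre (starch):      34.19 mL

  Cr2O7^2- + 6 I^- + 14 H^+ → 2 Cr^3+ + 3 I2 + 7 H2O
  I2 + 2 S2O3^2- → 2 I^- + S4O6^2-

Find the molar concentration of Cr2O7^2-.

0.03187 mol/L

n(S2O3^2-) = 0.03419 × 0.1385 = 4.735 × 10^-3 mol
n(I2) = n(S2O3^2-)/2 = 2.368 × 10^-3 mol
From the 1:3 ratio, n(Cr2O7^2-) in the aliquot = 1/3 × 2.368 × 10^-3 = 7.892 × 10^-4 mol
[Cr2O7^2-] = 7.892 × 10^-4 / 0.02476 = 0.03187 mol/L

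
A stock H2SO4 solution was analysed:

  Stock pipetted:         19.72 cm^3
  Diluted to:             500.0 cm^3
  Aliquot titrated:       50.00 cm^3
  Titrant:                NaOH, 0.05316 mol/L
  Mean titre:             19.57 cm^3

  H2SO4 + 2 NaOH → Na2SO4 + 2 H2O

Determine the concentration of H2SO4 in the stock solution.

n(NaOH) = 0.01957 × 0.05316 = 1.040 × 10^-3 mol
From the 1:2 ratio, n(H2SO4) in the aliquot = 1/2 × 1.040 × 10^-3 = 5.202 × 10^-4 mol
[H2SO4]_dilute = 5.202 × 10^-4 / 0.05000 = 0.01040 mol/L
Dilution factor = 500.0 / 19.72 = 25.35
[H2SO4]_stock = 0.01040 × 25.35 = 0.2638 mol/L

0.2638 mol/L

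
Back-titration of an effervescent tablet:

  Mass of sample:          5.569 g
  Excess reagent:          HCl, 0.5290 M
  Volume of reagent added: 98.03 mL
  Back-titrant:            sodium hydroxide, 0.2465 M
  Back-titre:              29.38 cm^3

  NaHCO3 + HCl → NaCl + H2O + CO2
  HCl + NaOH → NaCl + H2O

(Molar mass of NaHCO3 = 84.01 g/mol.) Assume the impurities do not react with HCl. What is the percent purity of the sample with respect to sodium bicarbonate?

67.30 %

n(HCl) added = 0.09803 × 0.5290 = 0.05186 mol
n(NaOH) used in back-titration = 0.02938 × 0.2465 = 7.242 × 10^-3 mol
n(HCl) left over = 7.242 × 10^-3 mol (1:1 ratio)
n(HCl) consumed by analyte = 0.05186 − 7.242 × 10^-3 = 0.04462 mol
n(NaHCO3) = 0.04462 mol (1:1 ratio)
mass of NaHCO3 = 0.04462 × 84.01 = 3.748 g
% NaHCO3 = 3.748 / 5.569 × 100 = 67.30 %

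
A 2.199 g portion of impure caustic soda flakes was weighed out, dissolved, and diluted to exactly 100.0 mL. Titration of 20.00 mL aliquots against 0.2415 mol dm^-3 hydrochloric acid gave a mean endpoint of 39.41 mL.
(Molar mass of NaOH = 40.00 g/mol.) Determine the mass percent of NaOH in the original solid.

86.56 %

NaOH + HCl → NaCl + H2O
n(HCl) per titration = 0.03941 × 0.2415 = 9.518 × 10^-3 mol
n(NaOH) in each aliquot = 9.518 × 10^-3 mol (1:1 ratio)
n(NaOH) in the whole flask = 9.518 × 10^-3 × 100.0/20.00 = 0.04759 mol
mass of NaOH = 0.04759 × 40.00 = 1.904 g
% NaOH = 1.904 / 2.199 × 100 = 86.56 %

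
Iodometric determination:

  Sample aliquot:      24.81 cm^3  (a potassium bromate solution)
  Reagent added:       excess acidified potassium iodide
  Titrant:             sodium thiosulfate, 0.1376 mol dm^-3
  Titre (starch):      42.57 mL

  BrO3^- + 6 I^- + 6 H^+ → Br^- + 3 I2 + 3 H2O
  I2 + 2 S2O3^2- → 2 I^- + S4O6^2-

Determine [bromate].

0.03935 mol/L

n(S2O3^2-) = 0.04257 × 0.1376 = 5.858 × 10^-3 mol
n(I2) = n(S2O3^2-)/2 = 2.929 × 10^-3 mol
From the 1:3 ratio, n(BrO3^-) in the aliquot = 1/3 × 2.929 × 10^-3 = 9.763 × 10^-4 mol
[BrO3^-] = 9.763 × 10^-4 / 0.02481 = 0.03935 mol/L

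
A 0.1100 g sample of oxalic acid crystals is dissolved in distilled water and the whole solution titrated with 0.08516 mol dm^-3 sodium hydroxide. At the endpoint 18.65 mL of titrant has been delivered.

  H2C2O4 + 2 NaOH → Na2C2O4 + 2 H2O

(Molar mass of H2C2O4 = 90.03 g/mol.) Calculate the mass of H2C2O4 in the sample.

0.07149 g

n(NaOH) = 0.01865 L × 0.08516 mol/L = 1.588 × 10^-3 mol
From the 1:2 ratio, n(H2C2O4) = 1/2 × 1.588 × 10^-3 = 7.941 × 10^-4 mol
mass of H2C2O4 = 7.941 × 10^-4 × 90.03 g/mol = 0.07149 g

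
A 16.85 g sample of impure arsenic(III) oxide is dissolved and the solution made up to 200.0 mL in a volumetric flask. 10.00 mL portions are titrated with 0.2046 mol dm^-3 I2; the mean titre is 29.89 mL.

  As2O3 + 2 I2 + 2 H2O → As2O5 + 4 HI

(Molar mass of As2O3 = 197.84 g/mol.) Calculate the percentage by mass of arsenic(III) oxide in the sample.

71.80 %

n(I2) per titration = 0.02989 × 0.2046 = 6.115 × 10^-3 mol
From the 1:2 ratio, n(As2O3) in each aliquot = 1/2 × 6.115 × 10^-3 = 3.058 × 10^-3 mol
n(As2O3) in the whole flask = 3.058 × 10^-3 × 200.0/10.00 = 0.06115 mol
mass of As2O3 = 0.06115 × 197.84 = 12.10 g
% As2O3 = 12.10 / 16.85 × 100 = 71.80 %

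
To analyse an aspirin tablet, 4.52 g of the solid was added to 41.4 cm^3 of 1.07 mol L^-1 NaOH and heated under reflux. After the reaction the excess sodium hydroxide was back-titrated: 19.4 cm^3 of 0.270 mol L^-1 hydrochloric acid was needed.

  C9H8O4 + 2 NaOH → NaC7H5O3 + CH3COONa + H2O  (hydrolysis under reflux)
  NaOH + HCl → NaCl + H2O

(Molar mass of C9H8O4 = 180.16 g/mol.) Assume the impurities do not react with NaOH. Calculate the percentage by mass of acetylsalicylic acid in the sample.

77.8 %

n(NaOH) added = 0.0414 × 1.07 = 0.0443 mol
n(HCl) used in back-titration = 0.0194 × 0.270 = 5.24 × 10^-3 mol
n(NaOH) left over = 5.24 × 10^-3 mol (1:1 ratio)
n(NaOH) consumed by analyte = 0.0443 − 5.24 × 10^-3 = 0.0391 mol
From the 1:2 ratio, n(C9H8O4) = 1/2 × 0.0391 = 0.0195 mol
mass of C9H8O4 = 0.0195 × 180.16 = 3.52 g
% C9H8O4 = 3.52 / 4.52 × 100 = 77.8 %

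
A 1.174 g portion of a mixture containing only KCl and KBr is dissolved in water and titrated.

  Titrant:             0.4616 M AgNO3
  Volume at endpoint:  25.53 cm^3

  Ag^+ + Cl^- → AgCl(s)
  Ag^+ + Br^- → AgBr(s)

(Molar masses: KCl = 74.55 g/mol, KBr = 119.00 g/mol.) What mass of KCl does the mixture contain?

0.3830 g

n(AgNO3) = 0.02553 × 0.4616 = 0.01178 mol
Let x = n(KCl), y = n(KBr).
Titrant: 1x + 1y = 0.01178;  mass: 74.55x + 119.00y = 1.174
Solving, x = 5.138 × 10^-3 mol, y = 6.647 × 10^-3 mol
mass of KCl = 5.138 × 10^-3 × 74.55 = 0.3830 g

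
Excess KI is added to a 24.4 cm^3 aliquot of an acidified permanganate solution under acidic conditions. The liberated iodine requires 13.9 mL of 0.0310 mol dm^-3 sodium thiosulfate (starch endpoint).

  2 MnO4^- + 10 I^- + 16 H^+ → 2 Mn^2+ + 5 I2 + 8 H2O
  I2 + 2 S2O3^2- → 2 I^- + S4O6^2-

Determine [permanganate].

n(S2O3^2-) = 0.0139 × 0.0310 = 4.31 × 10^-4 mol
n(I2) = n(S2O3^2-)/2 = 2.15 × 10^-4 mol
From the 2:5 ratio, n(MnO4^-) in the aliquot = 2/5 × 2.15 × 10^-4 = 8.62 × 10^-5 mol
[MnO4^-] = 8.62 × 10^-5 / 0.0244 = 0.00353 mol/L

0.00353 mol/L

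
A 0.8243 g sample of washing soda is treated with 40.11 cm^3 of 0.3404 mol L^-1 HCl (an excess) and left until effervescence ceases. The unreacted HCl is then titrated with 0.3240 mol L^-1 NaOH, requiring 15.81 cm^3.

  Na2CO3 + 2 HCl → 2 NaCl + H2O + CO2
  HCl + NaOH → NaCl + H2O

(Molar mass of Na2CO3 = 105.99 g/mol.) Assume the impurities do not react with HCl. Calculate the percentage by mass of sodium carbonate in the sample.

n(HCl) added = 0.04011 × 0.3404 = 0.01365 mol
n(NaOH) used in back-titration = 0.01581 × 0.3240 = 5.122 × 10^-3 mol
n(HCl) left over = 5.122 × 10^-3 mol (1:1 ratio)
n(HCl) consumed by analyte = 0.01365 − 5.122 × 10^-3 = 8.531 × 10^-3 mol
From the 1:2 ratio, n(Na2CO3) = 1/2 × 8.531 × 10^-3 = 4.266 × 10^-3 mol
mass of Na2CO3 = 4.266 × 10^-3 × 105.99 = 0.4521 g
% Na2CO3 = 0.4521 / 0.8243 × 100 = 54.85 %

54.85 %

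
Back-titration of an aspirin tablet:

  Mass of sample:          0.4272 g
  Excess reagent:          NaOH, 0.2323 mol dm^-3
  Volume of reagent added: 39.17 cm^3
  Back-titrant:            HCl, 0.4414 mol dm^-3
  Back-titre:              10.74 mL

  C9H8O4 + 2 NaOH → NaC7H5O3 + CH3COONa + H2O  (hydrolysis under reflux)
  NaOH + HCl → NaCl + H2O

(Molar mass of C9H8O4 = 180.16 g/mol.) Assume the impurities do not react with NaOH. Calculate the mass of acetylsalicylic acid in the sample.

0.3926 g

n(NaOH) added = 0.03917 × 0.2323 = 9.099 × 10^-3 mol
n(HCl) used in back-titration = 0.01074 × 0.4414 = 4.741 × 10^-3 mol
n(NaOH) left over = 4.741 × 10^-3 mol (1:1 ratio)
n(NaOH) consumed by analyte = 9.099 × 10^-3 − 4.741 × 10^-3 = 4.359 × 10^-3 mol
From the 1:2 ratio, n(C9H8O4) = 1/2 × 4.359 × 10^-3 = 2.179 × 10^-3 mol
mass of C9H8O4 = 2.179 × 10^-3 × 180.16 = 0.3926 g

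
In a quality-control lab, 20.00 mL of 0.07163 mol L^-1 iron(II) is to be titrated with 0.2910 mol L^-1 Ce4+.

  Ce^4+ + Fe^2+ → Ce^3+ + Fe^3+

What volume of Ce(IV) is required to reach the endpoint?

n(Fe2+) = 0.02000 L × 0.07163 mol/L = 1.433 × 10^-3 mol
n(Ce4+) = 1.433 × 10^-3 mol (1:1 stoichiometry)
V(Ce4+) = 1.433 × 10^-3 mol / 0.2910 mol/L = 0.004923 L = 4.923 mL

4.923 mL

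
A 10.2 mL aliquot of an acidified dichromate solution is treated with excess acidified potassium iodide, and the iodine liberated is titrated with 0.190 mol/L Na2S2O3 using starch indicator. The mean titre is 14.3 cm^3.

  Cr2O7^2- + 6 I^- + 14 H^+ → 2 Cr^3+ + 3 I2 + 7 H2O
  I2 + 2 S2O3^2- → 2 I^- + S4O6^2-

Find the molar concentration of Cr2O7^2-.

0.0444 mol/L

n(S2O3^2-) = 0.0143 × 0.190 = 2.72 × 10^-3 mol
n(I2) = n(S2O3^2-)/2 = 1.36 × 10^-3 mol
From the 1:3 ratio, n(Cr2O7^2-) in the aliquot = 1/3 × 1.36 × 10^-3 = 4.53 × 10^-4 mol
[Cr2O7^2-] = 4.53 × 10^-4 / 0.0102 = 0.0444 mol/L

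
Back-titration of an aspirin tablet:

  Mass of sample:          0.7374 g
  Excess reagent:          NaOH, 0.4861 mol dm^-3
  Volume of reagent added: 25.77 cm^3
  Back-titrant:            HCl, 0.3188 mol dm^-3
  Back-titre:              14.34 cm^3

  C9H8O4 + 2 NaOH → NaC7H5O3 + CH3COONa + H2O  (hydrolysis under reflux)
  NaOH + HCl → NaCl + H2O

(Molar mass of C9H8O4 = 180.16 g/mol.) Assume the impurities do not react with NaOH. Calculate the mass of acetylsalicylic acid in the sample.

0.7166 g

n(NaOH) added = 0.02577 × 0.4861 = 0.01253 mol
n(HCl) used in back-titration = 0.01434 × 0.3188 = 4.572 × 10^-3 mol
n(NaOH) left over = 4.572 × 10^-3 mol (1:1 ratio)
n(NaOH) consumed by analyte = 0.01253 − 4.572 × 10^-3 = 7.955 × 10^-3 mol
From the 1:2 ratio, n(C9H8O4) = 1/2 × 7.955 × 10^-3 = 3.978 × 10^-3 mol
mass of C9H8O4 = 3.978 × 10^-3 × 180.16 = 0.7166 g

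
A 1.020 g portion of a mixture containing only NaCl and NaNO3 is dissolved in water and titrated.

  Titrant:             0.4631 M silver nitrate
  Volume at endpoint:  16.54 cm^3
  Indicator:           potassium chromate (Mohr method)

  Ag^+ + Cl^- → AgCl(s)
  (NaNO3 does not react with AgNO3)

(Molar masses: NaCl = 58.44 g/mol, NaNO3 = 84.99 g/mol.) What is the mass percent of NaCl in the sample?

n(AgNO3) = 0.01654 × 0.4631 = 7.660 × 10^-3 mol
Let x = n(NaCl), y = n(NaNO3).
Titrant: 1x = 7.660 × 10^-3;  mass: 58.44x + 84.99y = 1.020
Solving, x = 7.660 × 10^-3 mol, y = 6.735 × 10^-3 mol
mass of NaCl = 7.660 × 10^-3 × 58.44 = 0.4476 g
% NaCl = 0.4476 / 1.020 × 100 = 43.89 %

43.89 %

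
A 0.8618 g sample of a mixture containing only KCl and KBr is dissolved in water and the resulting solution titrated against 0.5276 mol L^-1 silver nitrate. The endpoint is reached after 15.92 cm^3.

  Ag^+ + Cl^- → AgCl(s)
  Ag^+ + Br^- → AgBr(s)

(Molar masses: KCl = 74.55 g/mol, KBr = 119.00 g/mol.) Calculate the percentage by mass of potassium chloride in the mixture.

n(AgNO3) = 0.01592 × 0.5276 = 8.399 × 10^-3 mol
Let x = n(KCl), y = n(KBr).
Titrant: 1x + 1y = 8.399 × 10^-3;  mass: 74.55x + 119.00y = 0.8618
Solving, x = 3.098 × 10^-3 mol, y = 5.301 × 10^-3 mol
mass of KCl = 3.098 × 10^-3 × 74.55 = 0.2310 g
% KCl = 0.2310 / 0.8618 × 100 = 26.80 %

26.80 %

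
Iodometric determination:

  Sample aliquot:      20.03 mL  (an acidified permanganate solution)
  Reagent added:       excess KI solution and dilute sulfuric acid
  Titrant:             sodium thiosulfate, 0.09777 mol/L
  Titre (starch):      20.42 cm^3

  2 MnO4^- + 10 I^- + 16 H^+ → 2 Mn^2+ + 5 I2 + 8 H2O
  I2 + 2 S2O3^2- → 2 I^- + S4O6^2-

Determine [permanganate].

0.01993 mol/L

n(S2O3^2-) = 0.02042 × 0.09777 = 1.996 × 10^-3 mol
n(I2) = n(S2O3^2-)/2 = 9.982 × 10^-4 mol
From the 2:5 ratio, n(MnO4^-) in the aliquot = 2/5 × 9.982 × 10^-4 = 3.993 × 10^-4 mol
[MnO4^-] = 3.993 × 10^-4 / 0.02003 = 0.01993 mol/L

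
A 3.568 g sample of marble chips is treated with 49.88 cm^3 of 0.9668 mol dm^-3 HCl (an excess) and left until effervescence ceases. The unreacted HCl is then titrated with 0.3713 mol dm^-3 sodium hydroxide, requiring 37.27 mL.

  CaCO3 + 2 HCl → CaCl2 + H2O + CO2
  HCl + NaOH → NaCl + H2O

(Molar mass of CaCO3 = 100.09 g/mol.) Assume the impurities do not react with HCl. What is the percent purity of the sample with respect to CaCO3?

48.23 %

n(HCl) added = 0.04988 × 0.9668 = 0.04822 mol
n(NaOH) used in back-titration = 0.03727 × 0.3713 = 0.01384 mol
n(HCl) left over = 0.01384 mol (1:1 ratio)
n(HCl) consumed by analyte = 0.04822 − 0.01384 = 0.03439 mol
From the 1:2 ratio, n(CaCO3) = 1/2 × 0.03439 = 0.01719 mol
mass of CaCO3 = 0.01719 × 100.09 = 1.721 g
% CaCO3 = 1.721 / 3.568 × 100 = 48.23 %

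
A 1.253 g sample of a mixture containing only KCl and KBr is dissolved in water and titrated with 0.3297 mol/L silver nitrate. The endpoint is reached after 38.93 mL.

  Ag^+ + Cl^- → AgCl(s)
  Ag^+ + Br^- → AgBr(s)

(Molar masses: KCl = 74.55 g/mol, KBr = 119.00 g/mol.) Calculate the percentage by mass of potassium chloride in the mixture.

36.73 %

n(AgNO3) = 0.03893 × 0.3297 = 0.01284 mol
Let x = n(KCl), y = n(KBr).
Titrant: 1x + 1y = 0.01284;  mass: 74.55x + 119.00y = 1.253
Solving, x = 6.173 × 10^-3 mol, y = 6.662 × 10^-3 mol
mass of KCl = 6.173 × 10^-3 × 74.55 = 0.4602 g
% KCl = 0.4602 / 1.253 × 100 = 36.73 %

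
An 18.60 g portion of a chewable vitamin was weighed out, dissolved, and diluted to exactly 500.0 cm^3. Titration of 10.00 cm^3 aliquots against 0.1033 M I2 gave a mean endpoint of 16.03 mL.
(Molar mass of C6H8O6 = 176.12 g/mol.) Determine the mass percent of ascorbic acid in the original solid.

78.40 %

C6H8O6 + I2 → C6H6O6 + 2 HI
n(I2) per titration = 0.01603 × 0.1033 = 1.656 × 10^-3 mol
n(C6H8O6) in each aliquot = 1.656 × 10^-3 mol (1:1 ratio)
n(C6H8O6) in the whole flask = 1.656 × 10^-3 × 500.0/10.00 = 0.08279 mol
mass of C6H8O6 = 0.08279 × 176.12 = 14.58 g
% C6H8O6 = 14.58 / 18.60 × 100 = 78.40 %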